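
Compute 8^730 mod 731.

64

8^1 ≡ 8 (mod 731)
8^2 ≡ 8^2 = 64 ≡ 64 (mod 731)
8^4 ≡ 64^2 = 4096 ≡ 441 (mod 731)
8^8 ≡ 441^2 = 194481 ≡ 35 (mod 731)
8^16 ≡ 35^2 = 1225 ≡ 494 (mod 731)
8^32 ≡ 494^2 = 244036 ≡ 613 (mod 731)
8^64 ≡ 613^2 = 375769 ≡ 35 (mod 731)
8^128 ≡ 35^2 = 1225 ≡ 494 (mod 731)
8^256 ≡ 494^2 = 244036 ≡ 613 (mod 731)
8^512 ≡ 613^2 = 375769 ≡ 35 (mod 731)
730 = 512 + 128 + 64 + 16 + 8 + 2 in binary powers of 2.
So 8^730 ≡ 35 · 494 · 35 · 494 · 35 · 64 ≡ 64 (mod 731).
Since 64 ≠ 1, base 8 is a Fermat witness: 731 is composite.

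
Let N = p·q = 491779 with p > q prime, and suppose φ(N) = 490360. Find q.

599

φ(n) = (p−1)(q−1) = n − (p+q) + 1, so p + q = 491779 − 490360 + 1 = 1420.
p and q are the roots of t² − 1420t + 491779 = 0.
Discriminant: 1420² − 4·491779 = 2016400 − 1967116 = 49284; √49284 = 222.
q = (1420 − 222)/2 = 599, p = (1420 + 222)/2 = 821.
Check: 599 · 821 = 491779.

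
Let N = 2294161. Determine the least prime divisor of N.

2294161 is odd.
Digit sum 25, not divisible by 3.
Ends in 1: not divisible by 5.
7: 2294161 = 7·327737 + 2
11: 2294161 = 11·208560 + 1
13: 2294161 = 13·176473 + 12
17: 2294161 = 17·134950 + 11
19: 2294161 = 19·120745 + 6
23: 2294161 = 23·99746 + 3
29: 2294161 = 29·79109

29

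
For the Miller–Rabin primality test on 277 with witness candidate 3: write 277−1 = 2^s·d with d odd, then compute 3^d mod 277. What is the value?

1

277 − 1 = 276 = 2^2 · 69, so d = 69.
3^1 ≡ 3 (mod 277)
3^2 ≡ 3^2 = 9 ≡ 9 (mod 277)
3^4 ≡ 9^2 = 81 ≡ 81 (mod 277)
3^8 ≡ 81^2 = 6561 ≡ 190 (mod 277)
3^16 ≡ 190^2 = 36100 ≡ 90 (mod 277)
3^32 ≡ 90^2 = 8100 ≡ 67 (mod 277)
3^64 ≡ 67^2 = 4489 ≡ 57 (mod 277)
69 = 64 + 4 + 1 in binary powers of 2.
So 3^69 ≡ 57 · 81 · 3 ≡ 1 (mod 277).
Since 3^d ≡ 1 (mod 277), base 3 does not prove 277 composite.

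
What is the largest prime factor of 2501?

61

2501 = 41 · 61
61 is prime.
So 2501 = 41 · 61; the largest prime factor is 61.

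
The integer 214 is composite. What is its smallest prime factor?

2

214 is even: 2 divides it.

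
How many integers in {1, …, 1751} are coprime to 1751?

1632

Factor: 1751 = 17 · 103.
φ(1751) = (17−1) · (103−1) = 16 · 102 = 1632.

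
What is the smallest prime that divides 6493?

6493 is odd.
Digit sum 22, not divisible by 3.
Ends in 3: not divisible by 5.
7: 6493 = 7·927 + 4
11: 6493 = 11·590 + 3
13: 6493 = 13·499 + 6
17: 6493 = 17·381 + 16
19: 6493 = 19·341 + 14
23: 6493 = 23·282 + 7
29: 6493 = 29·223 + 26
31: 6493 = 31·209 + 14
37: 6493 = 37·175 + 18
41: 6493 = 41·158 + 15
43: 6493 = 43·151

43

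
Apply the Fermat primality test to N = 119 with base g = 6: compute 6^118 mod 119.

6^1 ≡ 6 (mod 119)
6^2 ≡ 6^2 = 36 ≡ 36 (mod 119)
6^4 ≡ 36^2 = 1296 ≡ 106 (mod 119)
6^8 ≡ 106^2 = 11236 ≡ 50 (mod 119)
6^16 ≡ 50^2 = 2500 ≡ 1 (mod 119)
6^32 ≡ 1^2 = 1 ≡ 1 (mod 119)
6^64 ≡ 1^2 = 1 ≡ 1 (mod 119)
118 = 64 + 32 + 16 + 4 + 2 in binary powers of 2.
So 6^118 ≡ 1 · 1 · 1 · 106 · 36 ≡ 8 (mod 119).
Since 8 ≠ 1, base 6 is a Fermat witness: 119 is composite.

8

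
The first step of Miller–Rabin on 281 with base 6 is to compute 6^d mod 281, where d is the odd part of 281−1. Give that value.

281 − 1 = 280 = 2^3 · 35, so d = 35.
6^1 ≡ 6 (mod 281)
6^2 ≡ 6^2 = 36 ≡ 36 (mod 281)
6^4 ≡ 36^2 = 1296 ≡ 172 (mod 281)
6^8 ≡ 172^2 = 29584 ≡ 79 (mod 281)
6^16 ≡ 79^2 = 6241 ≡ 59 (mod 281)
6^32 ≡ 59^2 = 3481 ≡ 109 (mod 281)
35 = 32 + 2 + 1 in binary powers of 2.
So 6^35 ≡ 109 · 36 · 6 ≡ 221 (mod 281).
Squaring chain: 221 → 228 → 280; reaches −1, so base 6 does not prove 281 composite.

221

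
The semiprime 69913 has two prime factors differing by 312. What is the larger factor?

463

Since p = q + 312, we have 69913 = q(q + 312), so q² + 312q − 69913 = 0.
Discriminant: 312² + 4·69913 = 97344 + 279652 = 376996; √376996 = 614.
q = (−312 + 614)/2 = 151, and p = q + 312 = 463.
Check: 151 · 463 = 69913.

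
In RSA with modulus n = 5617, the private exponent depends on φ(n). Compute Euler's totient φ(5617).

5440

Factor: 5617 = 41 · 137.
φ(5617) = (41−1) · (137−1) = 40 · 136 = 5440.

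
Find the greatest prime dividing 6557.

6557 = 79 · 83
83 is prime.
So 6557 = 79 · 83; the largest prime factor is 83.

83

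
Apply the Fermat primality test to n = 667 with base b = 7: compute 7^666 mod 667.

326

7^1 ≡ 7 (mod 667)
7^2 ≡ 7^2 = 49 ≡ 49 (mod 667)
7^4 ≡ 49^2 = 2401 ≡ 400 (mod 667)
7^8 ≡ 400^2 = 160000 ≡ 587 (mod 667)
7^16 ≡ 587^2 = 344569 ≡ 397 (mod 667)
7^32 ≡ 397^2 = 157609 ≡ 197 (mod 667)
7^64 ≡ 197^2 = 38809 ≡ 123 (mod 667)
7^128 ≡ 123^2 = 15129 ≡ 455 (mod 667)
7^256 ≡ 455^2 = 207025 ≡ 255 (mod 667)
7^512 ≡ 255^2 = 65025 ≡ 326 (mod 667)
666 = 512 + 128 + 16 + 8 + 2 in binary powers of 2.
So 7^666 ≡ 326 · 455 · 397 · 587 · 49 ≡ 326 (mod 667).
Since 326 ≠ 1, base 7 is a Fermat witness: 667 is composite.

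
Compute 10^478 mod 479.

1

10^1 ≡ 10 (mod 479)
10^2 ≡ 10^2 = 100 ≡ 100 (mod 479)
10^4 ≡ 100^2 = 10000 ≡ 420 (mod 479)
10^8 ≡ 420^2 = 176400 ≡ 128 (mod 479)
10^16 ≡ 128^2 = 16384 ≡ 98 (mod 479)
10^32 ≡ 98^2 = 9604 ≡ 24 (mod 479)
10^64 ≡ 24^2 = 576 ≡ 97 (mod 479)
10^128 ≡ 97^2 = 9409 ≡ 308 (mod 479)
10^256 ≡ 308^2 = 94864 ≡ 22 (mod 479)
478 = 256 + 128 + 64 + 16 + 8 + 4 + 2 in binary powers of 2.
So 10^478 ≡ 22 · 308 · 97 · 98 · 128 · 420 · 100 ≡ 1 (mod 479).
Since the result is 1, base 10 gives no evidence that 479 is composite.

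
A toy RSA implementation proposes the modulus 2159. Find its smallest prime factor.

17

2159 is odd.
Digit sum 17, not divisible by 3.
Ends in 9: not divisible by 5.
7: 2159 = 7·308 + 3
11: 2159 = 11·196 + 3
13: 2159 = 13·166 + 1
17: 2159 = 17·127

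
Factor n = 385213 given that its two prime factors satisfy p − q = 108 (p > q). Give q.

569

Since p = q + 108, we have 385213 = q(q + 108), so q² + 108q − 385213 = 0.
Discriminant: 108² + 4·385213 = 11664 + 1540852 = 1552516; √1552516 = 1246.
q = (−108 + 1246)/2 = 569, and p = q + 108 = 677.
Check: 569 · 677 = 385213.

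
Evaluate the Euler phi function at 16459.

16200

Factor: 16459 = 109 · 151.
φ(16459) = (109−1) · (151−1) = 108 · 150 = 16200.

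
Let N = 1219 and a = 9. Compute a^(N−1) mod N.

289

9^1 ≡ 9 (mod 1219)
9^2 ≡ 9^2 = 81 ≡ 81 (mod 1219)
9^4 ≡ 81^2 = 6561 ≡ 466 (mod 1219)
9^8 ≡ 466^2 = 217156 ≡ 174 (mod 1219)
9^16 ≡ 174^2 = 30276 ≡ 1020 (mod 1219)
9^32 ≡ 1020^2 = 1040400 ≡ 593 (mod 1219)
9^64 ≡ 593^2 = 351649 ≡ 577 (mod 1219)
9^128 ≡ 577^2 = 332929 ≡ 142 (mod 1219)
9^256 ≡ 142^2 = 20164 ≡ 660 (mod 1219)
9^512 ≡ 660^2 = 435600 ≡ 417 (mod 1219)
9^1024 ≡ 417^2 = 173889 ≡ 791 (mod 1219)
1218 = 1024 + 128 + 64 + 2 in binary powers of 2.
So 9^1218 ≡ 791 · 142 · 577 · 81 ≡ 289 (mod 1219).
Since 289 ≠ 1, base 9 is a Fermat witness: 1219 is composite.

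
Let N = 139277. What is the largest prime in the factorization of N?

79

139277 = 41 · 3397
3397 = 43 · 79
79 is prime.
So 139277 = 41 · 43 · 79; the largest prime factor is 79.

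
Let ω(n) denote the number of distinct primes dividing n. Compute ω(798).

4

798 = 2 · 399
399 = 3 · 133
133 = 7 · 19
798 = 2 · 3 · 7 · 19, which has 4 distinct prime factors.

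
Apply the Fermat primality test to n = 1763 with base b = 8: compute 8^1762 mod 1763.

1417

8^1 ≡ 8 (mod 1763)
8^2 ≡ 8^2 = 64 ≡ 64 (mod 1763)
8^4 ≡ 64^2 = 4096 ≡ 570 (mod 1763)
8^8 ≡ 570^2 = 324900 ≡ 508 (mod 1763)
8^16 ≡ 508^2 = 258064 ≡ 666 (mod 1763)
8^32 ≡ 666^2 = 443556 ≡ 1043 (mod 1763)
8^64 ≡ 1043^2 = 1087849 ≡ 78 (mod 1763)
8^128 ≡ 78^2 = 6084 ≡ 795 (mod 1763)
8^256 ≡ 795^2 = 632025 ≡ 871 (mod 1763)
8^512 ≡ 871^2 = 758641 ≡ 551 (mod 1763)
8^1024 ≡ 551^2 = 303601 ≡ 365 (mod 1763)
1762 = 1024 + 512 + 128 + 64 + 32 + 2 in binary powers of 2.
So 8^1762 ≡ 365 · 551 · 795 · 78 · 1043 · 64 ≡ 1417 (mod 1763).
Since 1417 ≠ 1, base 8 is a Fermat witness: 1763 is composite.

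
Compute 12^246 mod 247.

1

12^1 ≡ 12 (mod 247)
12^2 ≡ 12^2 = 144 ≡ 144 (mod 247)
12^4 ≡ 144^2 = 20736 ≡ 235 (mod 247)
12^8 ≡ 235^2 = 55225 ≡ 144 (mod 247)
12^16 ≡ 144^2 = 20736 ≡ 235 (mod 247)
12^32 ≡ 235^2 = 55225 ≡ 144 (mod 247)
12^64 ≡ 144^2 = 20736 ≡ 235 (mod 247)
12^128 ≡ 235^2 = 55225 ≡ 144 (mod 247)
246 = 128 + 64 + 32 + 16 + 4 + 2 in binary powers of 2.
So 12^246 ≡ 144 · 235 · 144 · 235 · 235 · 144 ≡ 1 (mod 247).
Since the result is 1, base 12 gives no evidence that 247 is composite.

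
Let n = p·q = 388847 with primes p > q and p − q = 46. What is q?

Since p = q + 46, we have 388847 = q(q + 46), so q² + 46q − 388847 = 0.
Discriminant: 46² + 4·388847 = 2116 + 1555388 = 1557504; √1557504 = 1248.
q = (−46 + 1248)/2 = 601, and p = q + 46 = 647.
Check: 601 · 647 = 388847.

601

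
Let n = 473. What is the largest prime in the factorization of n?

473 = 11 · 43
43 is prime.
So 473 = 11 · 43; the largest prime factor is 43.

43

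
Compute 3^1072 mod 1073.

848

3^1 ≡ 3 (mod 1073)
3^2 ≡ 3^2 = 9 ≡ 9 (mod 1073)
3^4 ≡ 9^2 = 81 ≡ 81 (mod 1073)
3^8 ≡ 81^2 = 6561 ≡ 123 (mod 1073)
3^16 ≡ 123^2 = 15129 ≡ 107 (mod 1073)
3^32 ≡ 107^2 = 11449 ≡ 719 (mod 1073)
3^64 ≡ 719^2 = 516961 ≡ 848 (mod 1073)
3^128 ≡ 848^2 = 719104 ≡ 194 (mod 1073)
3^256 ≡ 194^2 = 37636 ≡ 81 (mod 1073)
3^512 ≡ 81^2 = 6561 ≡ 123 (mod 1073)
3^1024 ≡ 123^2 = 15129 ≡ 107 (mod 1073)
1072 = 1024 + 32 + 16 in binary powers of 2.
So 3^1072 ≡ 107 · 719 · 107 ≡ 848 (mod 1073).
Since 848 ≠ 1, base 3 is a Fermat witness: 1073 is composite.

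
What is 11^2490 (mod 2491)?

11^1 ≡ 11 (mod 2491)
11^2 ≡ 11^2 = 121 ≡ 121 (mod 2491)
11^4 ≡ 121^2 = 14641 ≡ 2186 (mod 2491)
11^8 ≡ 2186^2 = 4778596 ≡ 858 (mod 2491)
11^16 ≡ 858^2 = 736164 ≡ 1319 (mod 2491)
11^32 ≡ 1319^2 = 1739761 ≡ 1043 (mod 2491)
11^64 ≡ 1043^2 = 1087849 ≡ 1773 (mod 2491)
11^128 ≡ 1773^2 = 3143529 ≡ 2378 (mod 2491)
11^256 ≡ 2378^2 = 5654884 ≡ 314 (mod 2491)
11^512 ≡ 314^2 = 98596 ≡ 1447 (mod 2491)
11^1024 ≡ 1447^2 = 2093809 ≡ 1369 (mod 2491)
11^2048 ≡ 1369^2 = 1874161 ≡ 929 (mod 2491)
2490 = 2048 + 256 + 128 + 32 + 16 + 8 + 2 in binary powers of 2.
So 11^2490 ≡ 929 · 314 · 2378 · 1043 · 1319 · 858 · 121 ≡ 1353 (mod 2491).
Since 1353 ≠ 1, base 11 is a Fermat witness: 2491 is composite.

1353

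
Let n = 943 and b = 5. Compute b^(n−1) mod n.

5^1 ≡ 5 (mod 943)
5^2 ≡ 5^2 = 25 ≡ 25 (mod 943)
5^4 ≡ 25^2 = 625 ≡ 625 (mod 943)
5^8 ≡ 625^2 = 390625 ≡ 223 (mod 943)
5^16 ≡ 223^2 = 49729 ≡ 693 (mod 943)
5^32 ≡ 693^2 = 480249 ≡ 262 (mod 943)
5^64 ≡ 262^2 = 68644 ≡ 748 (mod 943)
5^128 ≡ 748^2 = 559504 ≡ 305 (mod 943)
5^256 ≡ 305^2 = 93025 ≡ 611 (mod 943)
5^512 ≡ 611^2 = 373321 ≡ 836 (mod 943)
942 = 512 + 256 + 128 + 32 + 8 + 4 + 2 in binary powers of 2.
So 5^942 ≡ 836 · 611 · 305 · 262 · 223 · 625 · 25 ≡ 558 (mod 943).
Since 558 ≠ 1, base 5 is a Fermat witness: 943 is composite.

558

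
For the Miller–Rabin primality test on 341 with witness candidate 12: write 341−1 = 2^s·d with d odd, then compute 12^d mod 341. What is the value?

254

341 − 1 = 340 = 2^2 · 85, so d = 85.
12^1 ≡ 12 (mod 341)
12^2 ≡ 12^2 = 144 ≡ 144 (mod 341)
12^4 ≡ 144^2 = 20736 ≡ 276 (mod 341)
12^8 ≡ 276^2 = 76176 ≡ 133 (mod 341)
12^16 ≡ 133^2 = 17689 ≡ 298 (mod 341)
12^32 ≡ 298^2 = 88804 ≡ 144 (mod 341)
12^64 ≡ 144^2 = 20736 ≡ 276 (mod 341)
85 = 64 + 16 + 4 + 1 in binary powers of 2.
So 12^85 ≡ 276 · 298 · 276 · 12 ≡ 254 (mod 341).
Squaring chain: 254 → 67; never reaches −1, so base 12 is a Miller–Rabin witness that 341 is composite.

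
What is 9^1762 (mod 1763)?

9^1 ≡ 9 (mod 1763)
9^2 ≡ 9^2 = 81 ≡ 81 (mod 1763)
9^4 ≡ 81^2 = 6561 ≡ 1272 (mod 1763)
9^8 ≡ 1272^2 = 1617984 ≡ 1313 (mod 1763)
9^16 ≡ 1313^2 = 1723969 ≡ 1518 (mod 1763)
9^32 ≡ 1518^2 = 2304324 ≡ 83 (mod 1763)
9^64 ≡ 83^2 = 6889 ≡ 1600 (mod 1763)
9^128 ≡ 1600^2 = 2560000 ≡ 124 (mod 1763)
9^256 ≡ 124^2 = 15376 ≡ 1272 (mod 1763)
9^512 ≡ 1272^2 = 1617984 ≡ 1313 (mod 1763)
9^1024 ≡ 1313^2 = 1723969 ≡ 1518 (mod 1763)
1762 = 1024 + 512 + 128 + 64 + 32 + 2 in binary powers of 2.
So 9^1762 ≡ 1518 · 1313 · 124 · 1600 · 83 · 81 ≡ 1393 (mod 1763).
Since 1393 ≠ 1, base 9 is a Fermat witness: 1763 is composite.

1393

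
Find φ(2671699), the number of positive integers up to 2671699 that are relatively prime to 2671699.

2612736

Factor: 2671699 = 109 · 127 · 193.
φ(2671699) = (109−1) · (127−1) · (193−1) = 108 · 126 · 192 = 2612736.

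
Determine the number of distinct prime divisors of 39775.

3

39775 = 5^2 · 1591
1591 = 37 · 43
39775 = 5^2 · 37 · 43, which has 3 distinct prime factors.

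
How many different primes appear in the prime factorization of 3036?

3036 = 2^2 · 759
759 = 3 · 253
253 = 11 · 23
3036 = 2^2 · 3 · 11 · 23, which has 4 distinct prime factors.

4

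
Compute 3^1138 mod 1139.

3^1 ≡ 3 (mod 1139)
3^2 ≡ 3^2 = 9 ≡ 9 (mod 1139)
3^4 ≡ 9^2 = 81 ≡ 81 (mod 1139)
3^8 ≡ 81^2 = 6561 ≡ 866 (mod 1139)
3^16 ≡ 866^2 = 749956 ≡ 494 (mod 1139)
3^32 ≡ 494^2 = 244036 ≡ 290 (mod 1139)
3^64 ≡ 290^2 = 84100 ≡ 953 (mod 1139)
3^128 ≡ 953^2 = 908209 ≡ 426 (mod 1139)
3^256 ≡ 426^2 = 181476 ≡ 375 (mod 1139)
3^512 ≡ 375^2 = 140625 ≡ 528 (mod 1139)
3^1024 ≡ 528^2 = 278784 ≡ 868 (mod 1139)
1138 = 1024 + 64 + 32 + 16 + 2 in binary powers of 2.
So 3^1138 ≡ 868 · 953 · 290 · 494 · 9 ≡ 1097 (mod 1139).
Since 1097 ≠ 1, base 3 is a Fermat witness: 1139 is composite.

1097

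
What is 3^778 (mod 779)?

214

3^1 ≡ 3 (mod 779)
3^2 ≡ 3^2 = 9 ≡ 9 (mod 779)
3^4 ≡ 9^2 = 81 ≡ 81 (mod 779)
3^8 ≡ 81^2 = 6561 ≡ 329 (mod 779)
3^16 ≡ 329^2 = 108241 ≡ 739 (mod 779)
3^32 ≡ 739^2 = 546121 ≡ 42 (mod 779)
3^64 ≡ 42^2 = 1764 ≡ 206 (mod 779)
3^128 ≡ 206^2 = 42436 ≡ 370 (mod 779)
3^256 ≡ 370^2 = 136900 ≡ 575 (mod 779)
3^512 ≡ 575^2 = 330625 ≡ 329 (mod 779)
778 = 512 + 256 + 8 + 2 in binary powers of 2.
So 3^778 ≡ 329 · 575 · 329 · 9 ≡ 214 (mod 779).
Since 214 ≠ 1, base 3 is a Fermat witness: 779 is composite.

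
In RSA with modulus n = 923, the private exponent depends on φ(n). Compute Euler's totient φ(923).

Factor: 923 = 13 · 71.
φ(923) = (13−1) · (71−1) = 12 · 70 = 840.

840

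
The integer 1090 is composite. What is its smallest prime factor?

1090 is even: 2 divides it.

2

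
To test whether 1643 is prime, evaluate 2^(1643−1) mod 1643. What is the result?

779

2^1 ≡ 2 (mod 1643)
2^2 ≡ 2^2 = 4 ≡ 4 (mod 1643)
2^4 ≡ 4^2 = 16 ≡ 16 (mod 1643)
2^8 ≡ 16^2 = 256 ≡ 256 (mod 1643)
2^16 ≡ 256^2 = 65536 ≡ 1459 (mod 1643)
2^32 ≡ 1459^2 = 2128681 ≡ 996 (mod 1643)
2^64 ≡ 996^2 = 992016 ≡ 1287 (mod 1643)
2^128 ≡ 1287^2 = 1656369 ≡ 225 (mod 1643)
2^256 ≡ 225^2 = 50625 ≡ 1335 (mod 1643)
2^512 ≡ 1335^2 = 1782225 ≡ 1213 (mod 1643)
2^1024 ≡ 1213^2 = 1471369 ≡ 884 (mod 1643)
1642 = 1024 + 512 + 64 + 32 + 8 + 2 in binary powers of 2.
So 2^1642 ≡ 884 · 1213 · 1287 · 996 · 256 · 4 ≡ 779 (mod 1643).
Since 779 ≠ 1, base 2 is a Fermat witness: 1643 is composite.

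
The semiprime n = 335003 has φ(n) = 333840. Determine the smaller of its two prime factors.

521

φ(n) = (p−1)(q−1) = n − (p+q) + 1, so p + q = 335003 − 333840 + 1 = 1164.
p and q are the roots of t² − 1164t + 335003 = 0.
Discriminant: 1164² − 4·335003 = 1354896 − 1340012 = 14884; √14884 = 122.
q = (1164 − 122)/2 = 521, p = (1164 + 122)/2 = 643.
Check: 521 · 643 = 335003.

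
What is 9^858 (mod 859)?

9^1 ≡ 9 (mod 859)
9^2 ≡ 9^2 = 81 ≡ 81 (mod 859)
9^4 ≡ 81^2 = 6561 ≡ 548 (mod 859)
9^8 ≡ 548^2 = 300304 ≡ 513 (mod 859)
9^16 ≡ 513^2 = 263169 ≡ 315 (mod 859)
9^32 ≡ 315^2 = 99225 ≡ 440 (mod 859)
9^64 ≡ 440^2 = 193600 ≡ 325 (mod 859)
9^128 ≡ 325^2 = 105625 ≡ 827 (mod 859)
9^256 ≡ 827^2 = 683929 ≡ 165 (mod 859)
9^512 ≡ 165^2 = 27225 ≡ 596 (mod 859)
858 = 512 + 256 + 64 + 16 + 8 + 2 in binary powers of 2.
So 9^858 ≡ 596 · 165 · 325 · 315 · 513 · 81 ≡ 1 (mod 859).
Since the result is 1, base 9 gives no evidence that 859 is composite.

1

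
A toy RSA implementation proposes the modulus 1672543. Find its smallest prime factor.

1672543 is odd.
Digit sum 28, not divisible by 3.
Ends in 3: not divisible by 5.
7: 1672543 = 7·238934 + 5
11: 1672543 = 11·152049 + 4
13: 1672543 = 13·128657 + 2
17: 1672543 = 17·98384 + 15
19: 1672543 = 19·88028 + 11
23: 1672543 = 23·72719 + 6
29: 1672543 = 29·57673 + 26
31: 1672543 = 31·53953

31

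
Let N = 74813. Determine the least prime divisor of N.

74813 is odd.
Digit sum 23, not divisible by 3.
Ends in 3: not divisible by 5.
7: 74813 = 7·10687 + 4
11: 74813 = 11·6801 + 2
13: 74813 = 13·5754 + 11
17: 74813 = 17·4400 + 13
19: 74813 = 19·3937 + 10
23: 74813 = 23·3252 + 17
29: 74813 = 29·2579 + 22
31: 74813 = 31·2413 + 10
37: 74813 = 37·2021 + 36
41: 74813 = 41·1824 + 29
43: 74813 = 43·1739 + 36
47: 74813 = 47·1591 + 36
53: 74813 = 53·1411 + 30
59: 74813 = 59·1268 + 1
61: 74813 = 61·1226 + 27
67: 74813 = 67·1116 + 41
71: 74813 = 71·1053 + 50
73: 74813 = 73·1024 + 61
79: 74813 = 79·947

79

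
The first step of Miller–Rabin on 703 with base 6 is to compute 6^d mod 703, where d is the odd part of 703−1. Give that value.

438

703 − 1 = 702 = 2^1 · 351, so d = 351.
6^1 ≡ 6 (mod 703)
6^2 ≡ 6^2 = 36 ≡ 36 (mod 703)
6^4 ≡ 36^2 = 1296 ≡ 593 (mod 703)
6^8 ≡ 593^2 = 351649 ≡ 149 (mod 703)
6^16 ≡ 149^2 = 22201 ≡ 408 (mod 703)
6^32 ≡ 408^2 = 166464 ≡ 556 (mod 703)
6^64 ≡ 556^2 = 309136 ≡ 519 (mod 703)
6^128 ≡ 519^2 = 269361 ≡ 112 (mod 703)
6^256 ≡ 112^2 = 12544 ≡ 593 (mod 703)
351 = 256 + 64 + 16 + 8 + 4 + 2 + 1 in binary powers of 2.
So 6^351 ≡ 593 · 519 · 408 · 149 · 593 · 36 · 6 ≡ 438 (mod 703).
Squaring chain: 438; never reaches −1, so base 6 is a Miller–Rabin witness that 703 is composite.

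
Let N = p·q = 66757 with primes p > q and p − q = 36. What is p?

Since p = q + 36, we have 66757 = q(q + 36), so q² + 36q − 66757 = 0.
Discriminant: 36² + 4·66757 = 1296 + 267028 = 268324; √268324 = 518.
q = (−36 + 518)/2 = 241, and p = q + 36 = 277.
Check: 241 · 277 = 66757.

277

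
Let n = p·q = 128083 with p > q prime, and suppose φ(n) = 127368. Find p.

φ(n) = (p−1)(q−1) = n − (p+q) + 1, so p + q = 128083 − 127368 + 1 = 716.
p and q are the roots of t² − 716t + 128083 = 0.
Discriminant: 716² − 4·128083 = 512656 − 512332 = 324; √324 = 18.
q = (716 − 18)/2 = 349, p = (716 + 18)/2 = 367.
Check: 349 · 367 = 128083.

367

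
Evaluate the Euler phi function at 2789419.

Factor: 2789419 = 109 · 157 · 163.
φ(2789419) = (109−1) · (157−1) · (163−1) = 108 · 156 · 162 = 2729376.

2729376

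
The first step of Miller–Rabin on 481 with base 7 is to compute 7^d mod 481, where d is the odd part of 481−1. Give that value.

174

481 − 1 = 480 = 2^5 · 15, so d = 15.
7^1 ≡ 7 (mod 481)
7^2 ≡ 7^2 = 49 ≡ 49 (mod 481)
7^4 ≡ 49^2 = 2401 ≡ 477 (mod 481)
7^8 ≡ 477^2 = 227529 ≡ 16 (mod 481)
15 = 8 + 4 + 2 + 1 in binary powers of 2.
So 7^15 ≡ 16 · 477 · 49 · 7 ≡ 174 (mod 481).
Squaring chain: 174 → 454 → 248 → 417 → 248; never reaches −1, so base 7 is a Miller–Rabin witness that 481 is composite.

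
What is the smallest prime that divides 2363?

17

2363 is odd.
Digit sum 14, not divisible by 3.
Ends in 3: not divisible by 5.
7: 2363 = 7·337 + 4
11: 2363 = 11·214 + 9
13: 2363 = 13·181 + 10
17: 2363 = 17·139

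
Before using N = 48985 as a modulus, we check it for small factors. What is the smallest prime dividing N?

5

48985 is odd.
Digit sum 34, not divisible by 3.
Ends in 5: divisible by 5.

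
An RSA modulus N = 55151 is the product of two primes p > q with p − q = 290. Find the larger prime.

Since p = q + 290, we have 55151 = q(q + 290), so q² + 290q − 55151 = 0.
Discriminant: 290² + 4·55151 = 84100 + 220604 = 304704; √304704 = 552.
q = (−290 + 552)/2 = 131, and p = q + 290 = 421.
Check: 131 · 421 = 55151.

421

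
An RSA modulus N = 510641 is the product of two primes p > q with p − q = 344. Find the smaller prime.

563

Since p = q + 344, we have 510641 = q(q + 344), so q² + 344q − 510641 = 0.
Discriminant: 344² + 4·510641 = 118336 + 2042564 = 2160900; √2160900 = 1470.
q = (−344 + 1470)/2 = 563, and p = q + 344 = 907.
Check: 563 · 907 = 510641.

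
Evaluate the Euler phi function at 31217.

Factor: 31217 = 19 · 31 · 53.
φ(31217) = (19−1) · (31−1) · (53−1) = 18 · 30 · 52 = 28080.

28080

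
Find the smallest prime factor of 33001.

61

33001 is odd.
Digit sum 7, not divisible by 3.
Ends in 1: not divisible by 5.
7: 33001 = 7·4714 + 3
11: 33001 = 11·3000 + 1
13: 33001 = 13·2538 + 7
17: 33001 = 17·1941 + 4
19: 33001 = 19·1736 + 17
23: 33001 = 23·1434 + 19
29: 33001 = 29·1137 + 28
31: 33001 = 31·1064 + 17
37: 33001 = 37·891 + 34
41: 33001 = 41·804 + 37
43: 33001 = 43·767 + 20
47: 33001 = 47·702 + 7
53: 33001 = 53·622 + 35
59: 33001 = 59·559 + 20
61: 33001 = 61·541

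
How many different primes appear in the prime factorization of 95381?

95381 = 11 · 8671
8671 = 13 · 667
667 = 23 · 29
95381 = 11 · 13 · 23 · 29, which has 4 distinct prime factors.

4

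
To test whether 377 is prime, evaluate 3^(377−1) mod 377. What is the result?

3^1 ≡ 3 (mod 377)
3^2 ≡ 3^2 = 9 ≡ 9 (mod 377)
3^4 ≡ 9^2 = 81 ≡ 81 (mod 377)
3^8 ≡ 81^2 = 6561 ≡ 152 (mod 377)
3^16 ≡ 152^2 = 23104 ≡ 107 (mod 377)
3^32 ≡ 107^2 = 11449 ≡ 139 (mod 377)
3^64 ≡ 139^2 = 19321 ≡ 94 (mod 377)
3^128 ≡ 94^2 = 8836 ≡ 165 (mod 377)
3^256 ≡ 165^2 = 27225 ≡ 81 (mod 377)
376 = 256 + 64 + 32 + 16 + 8 in binary powers of 2.
So 3^376 ≡ 81 · 94 · 139 · 107 · 152 ≡ 16 (mod 377).
Since 16 ≠ 1, base 3 is a Fermat witness: 377 is composite.

16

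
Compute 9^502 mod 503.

1

9^1 ≡ 9 (mod 503)
9^2 ≡ 9^2 = 81 ≡ 81 (mod 503)
9^4 ≡ 81^2 = 6561 ≡ 22 (mod 503)
9^8 ≡ 22^2 = 484 ≡ 484 (mod 503)
9^16 ≡ 484^2 = 234256 ≡ 361 (mod 503)
9^32 ≡ 361^2 = 130321 ≡ 44 (mod 503)
9^64 ≡ 44^2 = 1936 ≡ 427 (mod 503)
9^128 ≡ 427^2 = 182329 ≡ 243 (mod 503)
9^256 ≡ 243^2 = 59049 ≡ 198 (mod 503)
502 = 256 + 128 + 64 + 32 + 16 + 4 + 2 in binary powers of 2.
So 9^502 ≡ 198 · 243 · 427 · 44 · 361 · 22 · 81 ≡ 1 (mod 503).
Since the result is 1, base 9 gives no evidence that 503 is composite.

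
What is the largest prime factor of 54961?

54961 = 17 · 3233
3233 = 53 · 61
61 is prime.
So 54961 = 17 · 53 · 61; the largest prime factor is 61.

61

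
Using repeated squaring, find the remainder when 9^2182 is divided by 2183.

1196

9^1 ≡ 9 (mod 2183)
9^2 ≡ 9^2 = 81 ≡ 81 (mod 2183)
9^4 ≡ 81^2 = 6561 ≡ 12 (mod 2183)
9^8 ≡ 12^2 = 144 ≡ 144 (mod 2183)
9^16 ≡ 144^2 = 20736 ≡ 1089 (mod 2183)
9^32 ≡ 1089^2 = 1185921 ≡ 552 (mod 2183)
9^64 ≡ 552^2 = 304704 ≡ 1267 (mod 2183)
9^128 ≡ 1267^2 = 1605289 ≡ 784 (mod 2183)
9^256 ≡ 784^2 = 614656 ≡ 1233 (mod 2183)
9^512 ≡ 1233^2 = 1520289 ≡ 921 (mod 2183)
9^1024 ≡ 921^2 = 848241 ≡ 1237 (mod 2183)
9^2048 ≡ 1237^2 = 1530169 ≡ 2069 (mod 2183)
2182 = 2048 + 128 + 4 + 2 in binary powers of 2.
So 9^2182 ≡ 2069 · 784 · 12 · 81 ≡ 1196 (mod 2183).
Since 1196 ≠ 1, base 9 is a Fermat witness: 2183 is composite.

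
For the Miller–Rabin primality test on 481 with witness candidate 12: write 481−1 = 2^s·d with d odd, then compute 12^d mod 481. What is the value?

481 − 1 = 480 = 2^5 · 15, so d = 15.
12^1 ≡ 12 (mod 481)
12^2 ≡ 12^2 = 144 ≡ 144 (mod 481)
12^4 ≡ 144^2 = 20736 ≡ 53 (mod 481)
12^8 ≡ 53^2 = 2809 ≡ 404 (mod 481)
15 = 8 + 4 + 2 + 1 in binary powers of 2.
So 12^15 ≡ 404 · 53 · 144 · 12 ≡ 454 (mod 481).
Squaring chain: 454 → 248 → 417 → 248 → 417; never reaches −1, so base 12 is a Miller–Rabin witness that 481 is composite.

454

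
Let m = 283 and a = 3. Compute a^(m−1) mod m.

3^1 ≡ 3 (mod 283)
3^2 ≡ 3^2 = 9 ≡ 9 (mod 283)
3^4 ≡ 9^2 = 81 ≡ 81 (mod 283)
3^8 ≡ 81^2 = 6561 ≡ 52 (mod 283)
3^16 ≡ 52^2 = 2704 ≡ 157 (mod 283)
3^32 ≡ 157^2 = 24649 ≡ 28 (mod 283)
3^64 ≡ 28^2 = 784 ≡ 218 (mod 283)
3^128 ≡ 218^2 = 47524 ≡ 263 (mod 283)
3^256 ≡ 263^2 = 69169 ≡ 117 (mod 283)
282 = 256 + 16 + 8 + 2 in binary powers of 2.
So 3^282 ≡ 117 · 157 · 52 · 9 ≡ 1 (mod 283).
Since the result is 1, base 3 gives no evidence that 283 is composite.

1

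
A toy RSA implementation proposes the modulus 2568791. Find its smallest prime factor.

2568791 is odd.
Digit sum 38, not divisible by 3.
Ends in 1: not divisible by 5.
7: 2568791 = 7·366970 + 1
11: 2568791 = 11·233526 + 5
13: 2568791 = 13·197599 + 4
17: 2568791 = 17·151105 + 6
19: 2568791 = 19·135199 + 10
23: 2568791 = 23·111686 + 13
29: 2568791 = 29·88579

29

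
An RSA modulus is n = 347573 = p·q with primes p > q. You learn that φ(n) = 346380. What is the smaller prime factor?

φ(n) = (p−1)(q−1) = n − (p+q) + 1, so p + q = 347573 − 346380 + 1 = 1194.
p and q are the roots of t² − 1194t + 347573 = 0.
Discriminant: 1194² − 4·347573 = 1425636 − 1390292 = 35344; √35344 = 188.
q = (1194 − 188)/2 = 503, p = (1194 + 188)/2 = 691.
Check: 503 · 691 = 347573.

503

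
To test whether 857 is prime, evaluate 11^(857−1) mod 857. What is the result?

1

11^1 ≡ 11 (mod 857)
11^2 ≡ 11^2 = 121 ≡ 121 (mod 857)
11^4 ≡ 121^2 = 14641 ≡ 72 (mod 857)
11^8 ≡ 72^2 = 5184 ≡ 42 (mod 857)
11^16 ≡ 42^2 = 1764 ≡ 50 (mod 857)
11^32 ≡ 50^2 = 2500 ≡ 786 (mod 857)
11^64 ≡ 786^2 = 617796 ≡ 756 (mod 857)
11^128 ≡ 756^2 = 571536 ≡ 774 (mod 857)
11^256 ≡ 774^2 = 599076 ≡ 33 (mod 857)
11^512 ≡ 33^2 = 1089 ≡ 232 (mod 857)
856 = 512 + 256 + 64 + 16 + 8 in binary powers of 2.
So 11^856 ≡ 232 · 33 · 756 · 50 · 42 ≡ 1 (mod 857).
Since the result is 1, base 11 gives no evidence that 857 is composite.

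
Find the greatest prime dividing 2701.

73

2701 = 37 · 73
73 is prime.
So 2701 = 37 · 73; the largest prime factor is 73.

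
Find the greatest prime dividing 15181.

47

15181 = 17 · 893
893 = 19 · 47
47 is prime.
So 15181 = 17 · 19 · 47; the largest prime factor is 47.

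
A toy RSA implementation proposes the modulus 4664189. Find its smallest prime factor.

73

4664189 is odd.
Digit sum 38, not divisible by 3.
Ends in 9: not divisible by 5.
7: 4664189 = 7·666312 + 5
11: 4664189 = 11·424017 + 2
13: 4664189 = 13·358783 + 10
17: 4664189 = 17·274364 + 1
19: 4664189 = 19·245483 + 12
23: 4664189 = 23·202790 + 19
29: 4664189 = 29·160834 + 3
31: 4664189 = 31·150457 + 22
37: 4664189 = 37·126059 + 6
41: 4664189 = 41·113760 + 29
43: 4664189 = 43·108469 + 22
47: 4664189 = 47·99238 + 3
53: 4664189 = 53·88003 + 30
59: 4664189 = 59·79054 + 3
61: 4664189 = 61·76462 + 7
67: 4664189 = 67·69614 + 51
71: 4664189 = 71·65692 + 57
73: 4664189 = 73·63893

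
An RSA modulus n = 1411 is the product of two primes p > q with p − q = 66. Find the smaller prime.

17

Since p = q + 66, we have 1411 = q(q + 66), so q² + 66q − 1411 = 0.
Discriminant: 66² + 4·1411 = 4356 + 5644 = 10000; √10000 = 100.
q = (−66 + 100)/2 = 17, and p = q + 66 = 83.
Check: 17 · 83 = 1411.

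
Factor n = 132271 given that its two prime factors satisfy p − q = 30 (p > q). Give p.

379

Since p = q + 30, we have 132271 = q(q + 30), so q² + 30q − 132271 = 0.
Discriminant: 30² + 4·132271 = 900 + 529084 = 529984; √529984 = 728.
q = (−30 + 728)/2 = 349, and p = q + 30 = 379.
Check: 349 · 379 = 132271.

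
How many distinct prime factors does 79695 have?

79695 = 3^2 · 8855
8855 = 5 · 1771
1771 = 7 · 253
253 = 11 · 23
79695 = 3^2 · 5 · 7 · 11 · 23, which has 5 distinct prime factors.

5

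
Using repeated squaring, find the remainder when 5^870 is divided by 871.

129

5^1 ≡ 5 (mod 871)
5^2 ≡ 5^2 = 25 ≡ 25 (mod 871)
5^4 ≡ 25^2 = 625 ≡ 625 (mod 871)
5^8 ≡ 625^2 = 390625 ≡ 417 (mod 871)
5^16 ≡ 417^2 = 173889 ≡ 560 (mod 871)
5^32 ≡ 560^2 = 313600 ≡ 40 (mod 871)
5^64 ≡ 40^2 = 1600 ≡ 729 (mod 871)
5^128 ≡ 729^2 = 531441 ≡ 131 (mod 871)
5^256 ≡ 131^2 = 17161 ≡ 612 (mod 871)
5^512 ≡ 612^2 = 374544 ≡ 14 (mod 871)
870 = 512 + 256 + 64 + 32 + 4 + 2 in binary powers of 2.
So 5^870 ≡ 14 · 612 · 729 · 40 · 625 · 25 ≡ 129 (mod 871).
Since 129 ≠ 1, base 5 is a Fermat witness: 871 is composite.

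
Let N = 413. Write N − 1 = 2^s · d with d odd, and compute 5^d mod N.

413 − 1 = 412 = 2^2 · 103, so d = 103.
5^1 ≡ 5 (mod 413)
5^2 ≡ 5^2 = 25 ≡ 25 (mod 413)
5^4 ≡ 25^2 = 625 ≡ 212 (mod 413)
5^8 ≡ 212^2 = 44944 ≡ 340 (mod 413)
5^16 ≡ 340^2 = 115600 ≡ 373 (mod 413)
5^32 ≡ 373^2 = 139129 ≡ 361 (mod 413)
5^64 ≡ 361^2 = 130321 ≡ 226 (mod 413)
103 = 64 + 32 + 4 + 2 + 1 in binary powers of 2.
So 5^103 ≡ 226 · 361 · 212 · 25 · 5 ≡ 19 (mod 413).
Squaring chain: 19 → 361; never reaches −1, so base 5 is a Miller–Rabin witness that 413 is composite.

19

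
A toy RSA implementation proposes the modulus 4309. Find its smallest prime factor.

4309 is odd.
Digit sum 16, not divisible by 3.
Ends in 9: not divisible by 5.
7: 4309 = 7·615 + 4
11: 4309 = 11·391 + 8
13: 4309 = 13·331 + 6
17: 4309 = 17·253 + 8
19: 4309 = 19·226 + 15
23: 4309 = 23·187 + 8
29: 4309 = 29·148 + 17
31: 4309 = 31·139

31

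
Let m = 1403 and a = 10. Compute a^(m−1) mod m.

10^1 ≡ 10 (mod 1403)
10^2 ≡ 10^2 = 100 ≡ 100 (mod 1403)
10^4 ≡ 100^2 = 10000 ≡ 179 (mod 1403)
10^8 ≡ 179^2 = 32041 ≡ 1175 (mod 1403)
10^16 ≡ 1175^2 = 1380625 ≡ 73 (mod 1403)
10^32 ≡ 73^2 = 5329 ≡ 1120 (mod 1403)
10^64 ≡ 1120^2 = 1254400 ≡ 118 (mod 1403)
10^128 ≡ 118^2 = 13924 ≡ 1297 (mod 1403)
10^256 ≡ 1297^2 = 1682209 ≡ 12 (mod 1403)
10^512 ≡ 12^2 = 144 ≡ 144 (mod 1403)
10^1024 ≡ 144^2 = 20736 ≡ 1094 (mod 1403)
1402 = 1024 + 256 + 64 + 32 + 16 + 8 + 2 in binary powers of 2.
So 10^1402 ≡ 1094 · 12 · 118 · 1120 · 73 · 1175 · 100 ≡ 1361 (mod 1403).
Since 1361 ≠ 1, base 10 is a Fermat witness: 1403 is composite.

1361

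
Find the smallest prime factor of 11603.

41

11603 is odd.
Digit sum 11, not divisible by 3.
Ends in 3: not divisible by 5.
7: 11603 = 7·1657 + 4
11: 11603 = 11·1054 + 9
13: 11603 = 13·892 + 7
17: 11603 = 17·682 + 9
19: 11603 = 19·610 + 13
23: 11603 = 23·504 + 11
29: 11603 = 29·400 + 3
31: 11603 = 31·374 + 9
37: 11603 = 37·313 + 22
41: 11603 = 41·283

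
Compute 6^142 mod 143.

69

6^1 ≡ 6 (mod 143)
6^2 ≡ 6^2 = 36 ≡ 36 (mod 143)
6^4 ≡ 36^2 = 1296 ≡ 9 (mod 143)
6^8 ≡ 9^2 = 81 ≡ 81 (mod 143)
6^16 ≡ 81^2 = 6561 ≡ 126 (mod 143)
6^32 ≡ 126^2 = 15876 ≡ 3 (mod 143)
6^64 ≡ 3^2 = 9 ≡ 9 (mod 143)
6^128 ≡ 9^2 = 81 ≡ 81 (mod 143)
142 = 128 + 8 + 4 + 2 in binary powers of 2.
So 6^142 ≡ 81 · 81 · 9 · 36 ≡ 69 (mod 143).
Since 69 ≠ 1, base 6 is a Fermat witness: 143 is composite.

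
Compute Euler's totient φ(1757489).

1713600

Factor: 1757489 = 103 · 113 · 151.
φ(1757489) = (103−1) · (113−1) · (151−1) = 102 · 112 · 150 = 1713600.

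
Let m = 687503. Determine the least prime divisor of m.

687503 is odd.
Digit sum 29, not divisible by 3.
Ends in 3: not divisible by 5.
7: 687503 = 7·98214 + 5
11: 687503 = 11·62500 + 3
13: 687503 = 13·52884 + 11
17: 687503 = 17·40441 + 6
19: 687503 = 19·36184 + 7
23: 687503 = 23·29891 + 10
29: 687503 = 29·23707

29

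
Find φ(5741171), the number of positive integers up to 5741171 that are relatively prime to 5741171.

Factor: 5741171 = 151 · 193 · 197.
φ(5741171) = (151−1) · (193−1) · (197−1) = 150 · 192 · 196 = 5644800.

5644800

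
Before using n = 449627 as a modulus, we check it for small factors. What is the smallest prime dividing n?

449627 is odd.
Digit sum 32, not divisible by 3.
Ends in 7: not divisible by 5.
7: 449627 = 7·64232 + 3
11: 449627 = 11·40875 + 2
13: 449627 = 13·34586 + 9
17: 449627 = 17·26448 + 11
19: 449627 = 19·23664 + 11
23: 449627 = 23·19549

23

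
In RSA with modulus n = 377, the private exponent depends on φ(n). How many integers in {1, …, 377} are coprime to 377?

336

Factor: 377 = 13 · 29.
φ(377) = (13−1) · (29−1) = 12 · 28 = 336.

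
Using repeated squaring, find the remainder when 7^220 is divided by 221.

7^1 ≡ 7 (mod 221)
7^2 ≡ 7^2 = 49 ≡ 49 (mod 221)
7^4 ≡ 49^2 = 2401 ≡ 191 (mod 221)
7^8 ≡ 191^2 = 36481 ≡ 16 (mod 221)
7^16 ≡ 16^2 = 256 ≡ 35 (mod 221)
7^32 ≡ 35^2 = 1225 ≡ 120 (mod 221)
7^64 ≡ 120^2 = 14400 ≡ 35 (mod 221)
7^128 ≡ 35^2 = 1225 ≡ 120 (mod 221)
220 = 128 + 64 + 16 + 8 + 4 in binary powers of 2.
So 7^220 ≡ 120 · 35 · 35 · 16 · 191 ≡ 217 (mod 221).
Since 217 ≠ 1, base 7 is a Fermat witness: 221 is composite.

217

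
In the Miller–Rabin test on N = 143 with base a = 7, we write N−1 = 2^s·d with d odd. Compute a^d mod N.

143 − 1 = 142 = 2^1 · 71, so d = 71.
7^1 ≡ 7 (mod 143)
7^2 ≡ 7^2 = 49 ≡ 49 (mod 143)
7^4 ≡ 49^2 = 2401 ≡ 113 (mod 143)
7^8 ≡ 113^2 = 12769 ≡ 42 (mod 143)
7^16 ≡ 42^2 = 1764 ≡ 48 (mod 143)
7^32 ≡ 48^2 = 2304 ≡ 16 (mod 143)
7^64 ≡ 16^2 = 256 ≡ 113 (mod 143)
71 = 64 + 4 + 2 + 1 in binary powers of 2.
So 7^71 ≡ 113 · 113 · 49 · 7 ≡ 106 (mod 143).
Squaring chain: 106; never reaches −1, so base 7 is a Miller–Rabin witness that 143 is composite.

106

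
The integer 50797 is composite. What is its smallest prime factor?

79

50797 is odd.
Digit sum 28, not divisible by 3.
Ends in 7: not divisible by 5.
7: 50797 = 7·7256 + 5
11: 50797 = 11·4617 + 10
13: 50797 = 13·3907 + 6
17: 50797 = 17·2988 + 1
19: 50797 = 19·2673 + 10
23: 50797 = 23·2208 + 13
29: 50797 = 29·1751 + 18
31: 50797 = 31·1638 + 19
37: 50797 = 37·1372 + 33
41: 50797 = 41·1238 + 39
43: 50797 = 43·1181 + 14
47: 50797 = 47·1080 + 37
53: 50797 = 53·958 + 23
59: 50797 = 59·860 + 57
61: 50797 = 61·832 + 45
67: 50797 = 67·758 + 11
71: 50797 = 71·715 + 32
73: 50797 = 73·695 + 62
79: 50797 = 79·643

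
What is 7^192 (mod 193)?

7^1 ≡ 7 (mod 193)
7^2 ≡ 7^2 = 49 ≡ 49 (mod 193)
7^4 ≡ 49^2 = 2401 ≡ 85 (mod 193)
7^8 ≡ 85^2 = 7225 ≡ 84 (mod 193)
7^16 ≡ 84^2 = 7056 ≡ 108 (mod 193)
7^32 ≡ 108^2 = 11664 ≡ 84 (mod 193)
7^64 ≡ 84^2 = 7056 ≡ 108 (mod 193)
7^128 ≡ 108^2 = 11664 ≡ 84 (mod 193)
192 = 128 + 64 in binary powers of 2.
So 7^192 ≡ 84 · 108 ≡ 1 (mod 193).
Since the result is 1, base 7 gives no evidence that 193 is composite.

1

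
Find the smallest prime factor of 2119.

2119 is odd.
Digit sum 13, not divisible by 3.
Ends in 9: not divisible by 5.
7: 2119 = 7·302 + 5
11: 2119 = 11·192 + 7
13: 2119 = 13·163

13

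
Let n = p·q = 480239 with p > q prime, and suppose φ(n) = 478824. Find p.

853

φ(n) = (p−1)(q−1) = n − (p+q) + 1, so p + q = 480239 − 478824 + 1 = 1416.
p and q are the roots of t² − 1416t + 480239 = 0.
Discriminant: 1416² − 4·480239 = 2005056 − 1920956 = 84100; √84100 = 290.
q = (1416 − 290)/2 = 563, p = (1416 + 290)/2 = 853.
Check: 563 · 853 = 480239.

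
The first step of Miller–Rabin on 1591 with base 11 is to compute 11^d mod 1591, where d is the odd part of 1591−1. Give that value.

1591 − 1 = 1590 = 2^1 · 795, so d = 795.
11^1 ≡ 11 (mod 1591)
11^2 ≡ 11^2 = 121 ≡ 121 (mod 1591)
11^4 ≡ 121^2 = 14641 ≡ 322 (mod 1591)
11^8 ≡ 322^2 = 103684 ≡ 269 (mod 1591)
11^16 ≡ 269^2 = 72361 ≡ 766 (mod 1591)
11^32 ≡ 766^2 = 586756 ≡ 1268 (mod 1591)
11^64 ≡ 1268^2 = 1607824 ≡ 914 (mod 1591)
11^128 ≡ 914^2 = 835396 ≡ 121 (mod 1591)
11^256 ≡ 121^2 = 14641 ≡ 322 (mod 1591)
11^512 ≡ 322^2 = 103684 ≡ 269 (mod 1591)
795 = 512 + 256 + 16 + 8 + 2 + 1 in binary powers of 2.
So 11^795 ≡ 269 · 322 · 766 · 269 · 121 · 11 ≡ 924 (mod 1591).
Squaring chain: 924; never reaches −1, so base 11 is a Miller–Rabin witness that 1591 is composite.

924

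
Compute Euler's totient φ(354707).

338688

Factor: 354707 = 43 · 73 · 113.
φ(354707) = (43−1) · (73−1) · (113−1) = 42 · 72 · 112 = 338688.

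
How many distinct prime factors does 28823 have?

28823 = 19 · 1517
1517 = 37 · 41
28823 = 19 · 37 · 41, which has 3 distinct prime factors.

3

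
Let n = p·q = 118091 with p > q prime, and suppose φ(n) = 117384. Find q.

269

φ(n) = (p−1)(q−1) = n − (p+q) + 1, so p + q = 118091 − 117384 + 1 = 708.
p and q are the roots of t² − 708t + 118091 = 0.
Discriminant: 708² − 4·118091 = 501264 − 472364 = 28900; √28900 = 170.
q = (708 − 170)/2 = 269, p = (708 + 170)/2 = 439.
Check: 269 · 439 = 118091.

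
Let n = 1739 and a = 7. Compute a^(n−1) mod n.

7^1 ≡ 7 (mod 1739)
7^2 ≡ 7^2 = 49 ≡ 49 (mod 1739)
7^4 ≡ 49^2 = 2401 ≡ 662 (mod 1739)
7^8 ≡ 662^2 = 438244 ≡ 16 (mod 1739)
7^16 ≡ 16^2 = 256 ≡ 256 (mod 1739)
7^32 ≡ 256^2 = 65536 ≡ 1193 (mod 1739)
7^64 ≡ 1193^2 = 1423249 ≡ 747 (mod 1739)
7^128 ≡ 747^2 = 558009 ≡ 1529 (mod 1739)
7^256 ≡ 1529^2 = 2337841 ≡ 625 (mod 1739)
7^512 ≡ 625^2 = 390625 ≡ 1089 (mod 1739)
7^1024 ≡ 1089^2 = 1185921 ≡ 1662 (mod 1739)
1738 = 1024 + 512 + 128 + 64 + 8 + 2 in binary powers of 2.
So 7^1738 ≡ 1662 · 1089 · 1529 · 747 · 16 · 49 ≡ 636 (mod 1739).
Since 636 ≠ 1, base 7 is a Fermat witness: 1739 is composite.

636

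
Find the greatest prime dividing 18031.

73

18031 = 13 · 1387
1387 = 19 · 73
73 is prime.
So 18031 = 13 · 19 · 73; the largest prime factor is 73.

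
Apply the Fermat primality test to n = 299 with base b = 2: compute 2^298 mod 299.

140

2^1 ≡ 2 (mod 299)
2^2 ≡ 2^2 = 4 ≡ 4 (mod 299)
2^4 ≡ 4^2 = 16 ≡ 16 (mod 299)
2^8 ≡ 16^2 = 256 ≡ 256 (mod 299)
2^16 ≡ 256^2 = 65536 ≡ 55 (mod 299)
2^32 ≡ 55^2 = 3025 ≡ 35 (mod 299)
2^64 ≡ 35^2 = 1225 ≡ 29 (mod 299)
2^128 ≡ 29^2 = 841 ≡ 243 (mod 299)
2^256 ≡ 243^2 = 59049 ≡ 146 (mod 299)
298 = 256 + 32 + 8 + 2 in binary powers of 2.
So 2^298 ≡ 146 · 35 · 256 · 4 ≡ 140 (mod 299).
Since 140 ≠ 1, base 2 is a Fermat witness: 299 is composite.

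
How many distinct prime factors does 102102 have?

102102 = 2 · 51051
51051 = 3 · 17017
17017 = 7 · 2431
2431 = 11 · 221
221 = 13 · 17
102102 = 2 · 3 · 7 · 11 · 13 · 17, which has 6 distinct prime factors.

6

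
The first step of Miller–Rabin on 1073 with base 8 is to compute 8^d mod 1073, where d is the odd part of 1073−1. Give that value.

177

1073 − 1 = 1072 = 2^4 · 67, so d = 67.
8^1 ≡ 8 (mod 1073)
8^2 ≡ 8^2 = 64 ≡ 64 (mod 1073)
8^4 ≡ 64^2 = 4096 ≡ 877 (mod 1073)
8^8 ≡ 877^2 = 769129 ≡ 861 (mod 1073)
8^16 ≡ 861^2 = 741321 ≡ 951 (mod 1073)
8^32 ≡ 951^2 = 904401 ≡ 935 (mod 1073)
8^64 ≡ 935^2 = 874225 ≡ 803 (mod 1073)
67 = 64 + 2 + 1 in binary powers of 2.
So 8^67 ≡ 803 · 64 · 8 ≡ 177 (mod 1073).
Squaring chain: 177 → 212 → 951 → 935; never reaches −1, so base 8 is a Miller–Rabin witness that 1073 is composite.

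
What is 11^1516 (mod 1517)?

359

11^1 ≡ 11 (mod 1517)
11^2 ≡ 11^2 = 121 ≡ 121 (mod 1517)
11^4 ≡ 121^2 = 14641 ≡ 988 (mod 1517)
11^8 ≡ 988^2 = 976144 ≡ 713 (mod 1517)
11^16 ≡ 713^2 = 508369 ≡ 174 (mod 1517)
11^32 ≡ 174^2 = 30276 ≡ 1453 (mod 1517)
11^64 ≡ 1453^2 = 2111209 ≡ 1062 (mod 1517)
11^128 ≡ 1062^2 = 1127844 ≡ 713 (mod 1517)
11^256 ≡ 713^2 = 508369 ≡ 174 (mod 1517)
11^512 ≡ 174^2 = 30276 ≡ 1453 (mod 1517)
11^1024 ≡ 1453^2 = 2111209 ≡ 1062 (mod 1517)
1516 = 1024 + 256 + 128 + 64 + 32 + 8 + 4 in binary powers of 2.
So 11^1516 ≡ 1062 · 174 · 713 · 1062 · 1453 · 713 · 988 ≡ 359 (mod 1517).
Since 359 ≠ 1, base 11 is a Fermat witness: 1517 is composite.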